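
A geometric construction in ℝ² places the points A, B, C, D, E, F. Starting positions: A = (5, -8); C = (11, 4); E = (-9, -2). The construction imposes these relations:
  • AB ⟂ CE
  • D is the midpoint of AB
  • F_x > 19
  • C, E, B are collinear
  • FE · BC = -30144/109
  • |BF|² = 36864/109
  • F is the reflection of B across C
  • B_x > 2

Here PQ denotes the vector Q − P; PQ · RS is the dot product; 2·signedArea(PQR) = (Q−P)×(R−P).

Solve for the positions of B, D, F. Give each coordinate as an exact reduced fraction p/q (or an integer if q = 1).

1. B_x = 239/109  [C, E, B are collinear ∩ AB ⟂ CE]
2. B_y = 148/109  [C, E, B are collinear ∩ AB ⟂ CE]
   → B = (239/109, 148/109)
3. D_x = 392/109  [D is the midpoint of AB]
4. D_y = -362/109  [D is the midpoint of AB]
   → D = (392/109, -362/109)
5. F_x = 2159/109  [F is the reflection of B across C]
6. F_y = 724/109  [F is the reflection of B across C]
   → F = (2159/109, 724/109)

B = (239/109, 148/109)
D = (392/109, -362/109)
F = (2159/109, 724/109)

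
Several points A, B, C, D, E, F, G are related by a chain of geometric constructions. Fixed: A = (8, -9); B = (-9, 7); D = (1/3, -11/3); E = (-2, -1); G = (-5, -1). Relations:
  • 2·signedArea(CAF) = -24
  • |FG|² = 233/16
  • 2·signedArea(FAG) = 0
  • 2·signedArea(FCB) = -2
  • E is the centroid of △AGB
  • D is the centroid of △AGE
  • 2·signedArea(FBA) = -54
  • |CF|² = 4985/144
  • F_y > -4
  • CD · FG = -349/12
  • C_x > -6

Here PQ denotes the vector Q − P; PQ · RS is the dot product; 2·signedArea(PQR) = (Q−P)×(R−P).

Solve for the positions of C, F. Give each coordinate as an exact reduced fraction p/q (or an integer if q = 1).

C = (-16/3, 5/3)
F = (-7/4, -3)

1. F_x = -7/4  [2·signedArea(FAG) = 0 ∩ 2·signedArea(FBA) = -54]
2. F_y = -3  [2·signedArea(FAG) = 0 ∩ 2·signedArea(FBA) = -54]
   → F = (-7/4, -3)
3. C_x = -16/3  [CD · FG = -349/12 ∩ 2·signedArea(CAF) = -24]
4. C_y = 5/3  [CD · FG = -349/12 ∩ 2·signedArea(CAF) = -24]
   → C = (-16/3, 5/3)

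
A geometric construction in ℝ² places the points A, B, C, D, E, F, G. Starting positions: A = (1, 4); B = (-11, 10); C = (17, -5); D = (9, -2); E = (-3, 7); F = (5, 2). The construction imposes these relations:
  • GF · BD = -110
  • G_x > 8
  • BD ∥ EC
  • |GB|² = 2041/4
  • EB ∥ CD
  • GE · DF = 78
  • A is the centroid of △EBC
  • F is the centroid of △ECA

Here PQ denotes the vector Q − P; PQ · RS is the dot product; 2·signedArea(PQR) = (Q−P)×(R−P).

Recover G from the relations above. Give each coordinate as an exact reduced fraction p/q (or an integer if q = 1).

G = (9, -1/2)

1. G_x = 9  [GE · DF = 78 ∩ GF · BD = -110]
2. G_y = -1/2  [GE · DF = 78 ∩ GF · BD = -110]
   → G = (9, -1/2)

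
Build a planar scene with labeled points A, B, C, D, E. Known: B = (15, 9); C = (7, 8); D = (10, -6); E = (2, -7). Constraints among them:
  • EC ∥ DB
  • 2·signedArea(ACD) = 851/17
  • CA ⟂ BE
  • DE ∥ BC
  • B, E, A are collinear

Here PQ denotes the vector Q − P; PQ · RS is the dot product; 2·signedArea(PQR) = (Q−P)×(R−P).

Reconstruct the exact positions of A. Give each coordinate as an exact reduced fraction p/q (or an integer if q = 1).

1. A_x = 963/85  [B, E, A are collinear ∩ CA ⟂ BE]
2. A_y = 381/85  [B, E, A are collinear ∩ CA ⟂ BE]
   → A = (963/85, 381/85)

A = (963/85, 381/85)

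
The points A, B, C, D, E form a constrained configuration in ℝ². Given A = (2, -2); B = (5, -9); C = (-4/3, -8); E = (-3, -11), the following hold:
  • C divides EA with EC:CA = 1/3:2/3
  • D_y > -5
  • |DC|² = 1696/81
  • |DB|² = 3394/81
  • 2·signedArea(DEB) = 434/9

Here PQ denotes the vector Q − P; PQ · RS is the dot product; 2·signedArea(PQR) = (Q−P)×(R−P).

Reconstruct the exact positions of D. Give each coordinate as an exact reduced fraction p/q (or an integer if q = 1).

1. D_x = 8/9  [line -2·x + 8·y + 304/9 = 0 ∩ |DC|² = 1696/81]
2. D_y = -4  [line -2·x + 8·y + 304/9 = 0 ∩ |DC|² = 1696/81]
   → D = (8/9, -4)

D = (8/9, -4)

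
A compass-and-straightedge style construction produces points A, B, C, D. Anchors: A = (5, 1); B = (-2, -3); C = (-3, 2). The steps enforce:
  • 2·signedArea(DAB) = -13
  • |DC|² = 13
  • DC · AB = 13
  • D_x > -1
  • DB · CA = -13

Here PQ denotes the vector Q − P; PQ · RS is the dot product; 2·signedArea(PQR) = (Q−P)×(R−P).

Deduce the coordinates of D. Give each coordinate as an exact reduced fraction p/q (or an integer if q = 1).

1. D_x = 0  [DB · CA = -13 ∩ DC · AB = 13]
2. D_y = 0  [DB · CA = -13 ∩ DC · AB = 13]
   → D = (0, 0)

D = (0, 0)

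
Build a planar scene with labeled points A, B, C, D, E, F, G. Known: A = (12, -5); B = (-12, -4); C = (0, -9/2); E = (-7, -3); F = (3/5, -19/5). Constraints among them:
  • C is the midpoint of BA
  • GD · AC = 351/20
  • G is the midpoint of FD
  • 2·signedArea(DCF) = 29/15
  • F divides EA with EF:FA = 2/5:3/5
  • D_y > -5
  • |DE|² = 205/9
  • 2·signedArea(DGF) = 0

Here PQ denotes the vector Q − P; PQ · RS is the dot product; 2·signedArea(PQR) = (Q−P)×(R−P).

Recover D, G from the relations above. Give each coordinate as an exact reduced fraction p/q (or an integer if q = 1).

D = (-7/3, -4)
G = (-13/15, -39/10)

1. D_x = -7/3  [line -7/10·x + 3/5·y + 23/30 = 0 ∩ |DE|² = 205/9]
2. D_y = -4  [line -7/10·x + 3/5·y + 23/30 = 0 ∩ |DE|² = 205/9]
   → D = (-7/3, -4)
3. G_x = -13/15  [2·signedArea(DGF) = 0 ∩ G is the midpoint of FD]
4. G_y = -39/10  [2·signedArea(DGF) = 0 ∩ G is the midpoint of FD]
   → G = (-13/15, -39/10)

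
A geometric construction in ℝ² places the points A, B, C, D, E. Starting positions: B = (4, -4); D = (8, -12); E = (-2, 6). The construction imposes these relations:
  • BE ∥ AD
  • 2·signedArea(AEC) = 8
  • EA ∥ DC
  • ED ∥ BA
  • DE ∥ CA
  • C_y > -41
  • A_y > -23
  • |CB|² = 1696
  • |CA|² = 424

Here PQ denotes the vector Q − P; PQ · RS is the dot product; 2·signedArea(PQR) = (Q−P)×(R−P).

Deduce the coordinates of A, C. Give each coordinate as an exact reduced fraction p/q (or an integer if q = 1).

1. A_x = 14  [BE ∥ AD ∩ ED ∥ BA]
2. A_y = -22  [BE ∥ AD ∩ ED ∥ BA]
   → A = (14, -22)
3. C_x = 24  [DE ∥ CA ∩ EA ∥ DC]
4. C_y = -40  [DE ∥ CA ∩ EA ∥ DC]
   → C = (24, -40)

A = (14, -22)
C = (24, -40)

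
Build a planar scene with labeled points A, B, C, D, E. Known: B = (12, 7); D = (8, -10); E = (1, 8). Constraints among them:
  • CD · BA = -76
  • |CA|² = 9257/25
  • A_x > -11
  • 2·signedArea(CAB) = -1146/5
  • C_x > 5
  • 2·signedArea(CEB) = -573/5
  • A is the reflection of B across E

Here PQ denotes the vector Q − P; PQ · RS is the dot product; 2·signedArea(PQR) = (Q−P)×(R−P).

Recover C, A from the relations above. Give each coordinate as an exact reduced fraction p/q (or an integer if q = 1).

1. A_x = -10  [A is the reflection of B across E]
2. A_y = 9  [A is the reflection of B across E]
   → A = (-10, 9)
3. C_x = 26/5  [CD · BA = -76 ∩ 2·signedArea(CEB) = -573/5]
4. C_y = -14/5  [CD · BA = -76 ∩ 2·signedArea(CEB) = -573/5]
   → C = (26/5, -14/5)

A = (-10, 9)
C = (26/5, -14/5)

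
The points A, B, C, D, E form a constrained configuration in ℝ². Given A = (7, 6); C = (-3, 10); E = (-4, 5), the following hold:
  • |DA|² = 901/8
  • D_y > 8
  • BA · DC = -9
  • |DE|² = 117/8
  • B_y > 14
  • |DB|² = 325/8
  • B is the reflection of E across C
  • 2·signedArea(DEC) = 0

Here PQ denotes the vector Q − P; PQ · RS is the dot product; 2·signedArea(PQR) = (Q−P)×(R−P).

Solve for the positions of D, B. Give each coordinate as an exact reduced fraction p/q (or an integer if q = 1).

1. D_x = -13/4  [line -5·x + 1·y + -25 = 0 ∩ |DE|² = 117/8]
2. D_y = 35/4  [line -5·x + 1·y + -25 = 0 ∩ |DE|² = 117/8]
   → D = (-13/4, 35/4)
3. B_x = -2  [B is the reflection of E across C]
4. B_y = 15  [B is the reflection of E across C]
   → B = (-2, 15)

B = (-2, 15)
D = (-13/4, 35/4)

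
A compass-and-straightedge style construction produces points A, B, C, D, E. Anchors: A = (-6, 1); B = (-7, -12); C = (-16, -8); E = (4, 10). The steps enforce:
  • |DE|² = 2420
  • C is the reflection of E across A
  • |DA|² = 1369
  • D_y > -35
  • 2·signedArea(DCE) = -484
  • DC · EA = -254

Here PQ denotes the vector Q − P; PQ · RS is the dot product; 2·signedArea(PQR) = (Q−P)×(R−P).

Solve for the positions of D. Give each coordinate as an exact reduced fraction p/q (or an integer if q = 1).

D = (-18, -34)

1. D_x = -18  [DC · EA = -254 ∩ 2·signedArea(DCE) = -484]
2. D_y = -34  [DC · EA = -254 ∩ 2·signedArea(DCE) = -484]
   → D = (-18, -34)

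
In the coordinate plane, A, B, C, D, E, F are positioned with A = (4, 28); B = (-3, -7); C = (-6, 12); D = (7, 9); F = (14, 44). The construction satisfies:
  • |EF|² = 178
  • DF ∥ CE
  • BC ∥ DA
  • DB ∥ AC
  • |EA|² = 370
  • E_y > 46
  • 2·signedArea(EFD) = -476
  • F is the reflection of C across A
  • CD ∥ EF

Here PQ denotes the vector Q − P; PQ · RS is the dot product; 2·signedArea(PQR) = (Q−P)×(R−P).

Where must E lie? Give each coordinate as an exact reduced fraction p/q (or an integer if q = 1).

E = (1, 47)

1. E_x = 1  [CD ∥ EF ∩ DF ∥ CE]
2. E_y = 47  [CD ∥ EF ∩ DF ∥ CE]
   → E = (1, 47)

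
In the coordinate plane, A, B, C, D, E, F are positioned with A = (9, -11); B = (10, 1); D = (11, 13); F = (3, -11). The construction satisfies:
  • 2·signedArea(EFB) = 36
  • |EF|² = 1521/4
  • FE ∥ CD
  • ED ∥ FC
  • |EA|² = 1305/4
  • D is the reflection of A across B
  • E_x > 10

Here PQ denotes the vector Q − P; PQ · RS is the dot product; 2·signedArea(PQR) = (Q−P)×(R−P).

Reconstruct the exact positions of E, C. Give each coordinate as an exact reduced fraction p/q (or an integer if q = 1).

1. E_x = 21/2  [line -12·x + 7·y + 77 = 0 ∩ |EA|² = 1305/4]
2. E_y = 7  [line -12·x + 7·y + 77 = 0 ∩ |EA|² = 1305/4]
   → E = (21/2, 7)
3. C_x = 7/2  [FE ∥ CD ∩ ED ∥ FC]
4. C_y = -5  [FE ∥ CD ∩ ED ∥ FC]
   → C = (7/2, -5)

C = (7/2, -5)
E = (21/2, 7)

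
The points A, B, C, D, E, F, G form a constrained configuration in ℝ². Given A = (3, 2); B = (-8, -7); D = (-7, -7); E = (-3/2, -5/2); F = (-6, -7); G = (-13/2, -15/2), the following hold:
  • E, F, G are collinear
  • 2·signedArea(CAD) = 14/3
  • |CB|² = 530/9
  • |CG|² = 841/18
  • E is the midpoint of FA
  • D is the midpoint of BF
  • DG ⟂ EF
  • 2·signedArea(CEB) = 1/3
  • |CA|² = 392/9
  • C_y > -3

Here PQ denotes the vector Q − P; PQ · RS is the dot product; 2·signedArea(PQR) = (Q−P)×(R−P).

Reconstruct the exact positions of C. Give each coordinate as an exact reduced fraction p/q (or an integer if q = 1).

C = (-5/3, -8/3)

1. C_x = -5/3  [2·signedArea(CAD) = 14/3 ∩ 2·signedArea(CEB) = 1/3]
2. C_y = -8/3  [2·signedArea(CAD) = 14/3 ∩ 2·signedArea(CEB) = 1/3]
   → C = (-5/3, -8/3)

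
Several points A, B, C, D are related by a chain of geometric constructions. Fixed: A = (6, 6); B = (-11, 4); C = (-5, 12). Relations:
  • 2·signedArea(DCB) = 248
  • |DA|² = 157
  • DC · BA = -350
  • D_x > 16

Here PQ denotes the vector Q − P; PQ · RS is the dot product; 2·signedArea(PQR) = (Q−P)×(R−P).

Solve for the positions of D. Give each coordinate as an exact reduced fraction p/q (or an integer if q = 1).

D = (17, 0)

1. D_x = 17  [2·signedArea(DCB) = 248 ∩ DC · BA = -350]
2. D_y = 0  [2·signedArea(DCB) = 248 ∩ DC · BA = -350]
   → D = (17, 0)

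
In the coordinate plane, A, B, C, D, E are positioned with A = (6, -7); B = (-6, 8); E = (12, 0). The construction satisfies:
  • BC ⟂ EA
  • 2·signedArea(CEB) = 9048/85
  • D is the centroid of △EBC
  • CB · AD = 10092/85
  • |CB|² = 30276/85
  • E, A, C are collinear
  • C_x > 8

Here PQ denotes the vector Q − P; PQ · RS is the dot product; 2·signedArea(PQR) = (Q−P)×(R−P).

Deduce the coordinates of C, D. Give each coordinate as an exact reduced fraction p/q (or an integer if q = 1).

1. C_x = 708/85  [E, A, C are collinear ∩ BC ⟂ EA]
2. C_y = -364/85  [E, A, C are collinear ∩ BC ⟂ EA]
   → C = (708/85, -364/85)
3. D_x = 406/85  [D is the centroid of △EBC]
4. D_y = 316/255  [D is the centroid of △EBC]
   → D = (406/85, 316/255)

C = (708/85, -364/85)
D = (406/85, 316/255)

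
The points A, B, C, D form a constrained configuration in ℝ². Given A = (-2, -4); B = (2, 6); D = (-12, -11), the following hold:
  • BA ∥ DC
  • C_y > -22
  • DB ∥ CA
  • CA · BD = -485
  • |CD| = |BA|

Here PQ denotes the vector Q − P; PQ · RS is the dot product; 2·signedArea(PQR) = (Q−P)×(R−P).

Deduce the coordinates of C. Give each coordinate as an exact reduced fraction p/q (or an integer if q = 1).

1. C_x = -16  [DB ∥ CA ∩ BA ∥ DC]
2. C_y = -21  [DB ∥ CA ∩ BA ∥ DC]
   → C = (-16, -21)

C = (-16, -21)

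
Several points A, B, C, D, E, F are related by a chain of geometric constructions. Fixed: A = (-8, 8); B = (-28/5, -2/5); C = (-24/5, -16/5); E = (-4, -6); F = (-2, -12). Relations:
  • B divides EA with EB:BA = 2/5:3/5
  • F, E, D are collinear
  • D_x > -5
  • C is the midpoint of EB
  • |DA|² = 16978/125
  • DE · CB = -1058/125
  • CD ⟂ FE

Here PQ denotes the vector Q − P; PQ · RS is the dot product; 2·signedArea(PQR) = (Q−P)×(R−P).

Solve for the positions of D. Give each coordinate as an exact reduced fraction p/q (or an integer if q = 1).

1. D_x = -123/25  [F, E, D are collinear ∩ CD ⟂ FE]
2. D_y = -81/25  [F, E, D are collinear ∩ CD ⟂ FE]
   → D = (-123/25, -81/25)

D = (-123/25, -81/25)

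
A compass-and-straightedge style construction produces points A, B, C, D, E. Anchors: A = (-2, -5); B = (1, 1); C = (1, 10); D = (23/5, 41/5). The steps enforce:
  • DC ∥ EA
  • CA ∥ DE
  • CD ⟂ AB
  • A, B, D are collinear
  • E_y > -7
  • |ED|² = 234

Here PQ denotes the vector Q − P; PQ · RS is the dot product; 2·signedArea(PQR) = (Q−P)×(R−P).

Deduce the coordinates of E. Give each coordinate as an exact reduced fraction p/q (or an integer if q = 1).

E = (8/5, -34/5)

1. E_x = 8/5  [DC ∥ EA ∩ CA ∥ DE]
2. E_y = -34/5  [DC ∥ EA ∩ CA ∥ DE]
   → E = (8/5, -34/5)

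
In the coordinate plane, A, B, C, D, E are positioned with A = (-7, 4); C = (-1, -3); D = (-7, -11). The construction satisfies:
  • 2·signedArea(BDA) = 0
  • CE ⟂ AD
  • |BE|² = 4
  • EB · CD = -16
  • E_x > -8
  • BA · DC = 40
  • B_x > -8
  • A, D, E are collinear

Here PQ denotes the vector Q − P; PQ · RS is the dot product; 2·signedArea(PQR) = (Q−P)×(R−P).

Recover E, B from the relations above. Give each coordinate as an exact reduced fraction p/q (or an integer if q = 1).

B = (-7, -1)
E = (-7, -3)

1. E_x = -7  [A, D, E are collinear ∩ CE ⟂ AD]
2. E_y = -3  [A, D, E are collinear ∩ CE ⟂ AD]
   → E = (-7, -3)
3. B_x = -7  [2·signedArea(BDA) = 0 ∩ EB · CD = -16]
4. B_y = -1  [2·signedArea(BDA) = 0 ∩ EB · CD = -16]
   → B = (-7, -1)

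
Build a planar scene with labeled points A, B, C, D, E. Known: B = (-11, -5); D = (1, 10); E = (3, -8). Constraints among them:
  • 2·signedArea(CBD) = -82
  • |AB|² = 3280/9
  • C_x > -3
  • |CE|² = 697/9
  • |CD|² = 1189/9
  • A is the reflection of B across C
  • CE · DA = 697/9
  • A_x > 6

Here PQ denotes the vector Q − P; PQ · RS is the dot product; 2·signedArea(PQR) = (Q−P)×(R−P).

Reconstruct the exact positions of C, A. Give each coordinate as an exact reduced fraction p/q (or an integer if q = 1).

A = (19/3, 3)
C = (-7/3, -1)

1. C_x = -7/3  [line -15·x + 12·y + -23 = 0 ∩ |CE|² = 697/9]
2. C_y = -1  [line -15·x + 12·y + -23 = 0 ∩ |CE|² = 697/9]
   → C = (-7/3, -1)
3. A_x = 19/3  [A is the reflection of B across C]
4. A_y = 3  [A is the reflection of B across C]
   → A = (19/3, 3)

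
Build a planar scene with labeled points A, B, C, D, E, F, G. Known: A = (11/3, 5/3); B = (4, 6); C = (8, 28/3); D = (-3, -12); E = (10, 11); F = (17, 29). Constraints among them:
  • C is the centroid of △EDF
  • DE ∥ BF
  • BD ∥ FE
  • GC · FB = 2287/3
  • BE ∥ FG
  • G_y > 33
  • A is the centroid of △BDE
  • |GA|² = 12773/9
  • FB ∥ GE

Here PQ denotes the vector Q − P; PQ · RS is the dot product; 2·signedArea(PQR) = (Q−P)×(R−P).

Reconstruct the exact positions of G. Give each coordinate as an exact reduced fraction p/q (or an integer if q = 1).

1. G_x = 23  [FB ∥ GE ∩ BE ∥ FG]
2. G_y = 34  [FB ∥ GE ∩ BE ∥ FG]
   → G = (23, 34)

G = (23, 34)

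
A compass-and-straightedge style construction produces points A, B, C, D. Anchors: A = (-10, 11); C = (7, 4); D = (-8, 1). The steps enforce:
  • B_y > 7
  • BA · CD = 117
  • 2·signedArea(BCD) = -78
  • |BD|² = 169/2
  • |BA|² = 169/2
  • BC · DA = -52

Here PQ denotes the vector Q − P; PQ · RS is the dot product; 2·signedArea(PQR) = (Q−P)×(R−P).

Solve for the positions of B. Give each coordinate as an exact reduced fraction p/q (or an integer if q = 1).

1. B_x = -3/2  [BA · CD = 117 ∩ 2·signedArea(BCD) = -78]
2. B_y = 15/2  [BA · CD = 117 ∩ 2·signedArea(BCD) = -78]
   → B = (-3/2, 15/2)

B = (-3/2, 15/2)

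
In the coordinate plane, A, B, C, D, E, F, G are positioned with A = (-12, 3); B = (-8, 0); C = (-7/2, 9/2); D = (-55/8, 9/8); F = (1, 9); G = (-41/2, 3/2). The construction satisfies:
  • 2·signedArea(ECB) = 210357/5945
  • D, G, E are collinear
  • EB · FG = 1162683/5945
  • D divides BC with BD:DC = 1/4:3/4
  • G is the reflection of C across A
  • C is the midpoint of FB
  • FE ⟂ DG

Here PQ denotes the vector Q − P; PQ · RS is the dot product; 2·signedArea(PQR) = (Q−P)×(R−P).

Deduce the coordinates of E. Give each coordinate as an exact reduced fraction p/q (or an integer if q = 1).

1. E_x = 4622/5945  [D, G, E are collinear ∩ FE ⟂ DG]
2. E_y = 5436/5945  [D, G, E are collinear ∩ FE ⟂ DG]
   → E = (4622/5945, 5436/5945)

E = (4622/5945, 5436/5945)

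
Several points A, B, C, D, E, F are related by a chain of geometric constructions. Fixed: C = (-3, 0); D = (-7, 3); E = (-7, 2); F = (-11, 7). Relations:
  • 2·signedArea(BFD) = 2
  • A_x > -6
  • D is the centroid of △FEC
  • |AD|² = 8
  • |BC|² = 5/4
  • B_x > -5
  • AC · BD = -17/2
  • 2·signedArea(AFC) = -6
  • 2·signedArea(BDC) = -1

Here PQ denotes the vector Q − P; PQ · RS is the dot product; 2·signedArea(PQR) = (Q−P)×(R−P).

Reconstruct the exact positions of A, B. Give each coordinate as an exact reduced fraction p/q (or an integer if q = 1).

A = (-5, 1)
B = (-4, 1/2)

1. A_x = -5  [line 7·x + 8·y + 27 = 0 ∩ |AD|² = 8]
2. A_y = 1  [line 7·x + 8·y + 27 = 0 ∩ |AD|² = 8]
   → A = (-5, 1)
3. B_x = -4  [2·signedArea(BDC) = -1 ∩ 2·signedArea(BFD) = 2]
4. B_y = 1/2  [2·signedArea(BDC) = -1 ∩ 2·signedArea(BFD) = 2]
   → B = (-4, 1/2)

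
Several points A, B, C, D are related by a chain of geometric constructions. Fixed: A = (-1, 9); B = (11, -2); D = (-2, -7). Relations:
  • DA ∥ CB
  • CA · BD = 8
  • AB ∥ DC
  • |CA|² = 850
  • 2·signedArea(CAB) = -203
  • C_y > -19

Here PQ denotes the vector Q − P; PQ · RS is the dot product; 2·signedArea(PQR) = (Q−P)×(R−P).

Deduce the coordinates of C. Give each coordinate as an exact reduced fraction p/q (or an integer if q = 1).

1. C_x = 10  [DA ∥ CB ∩ AB ∥ DC]
2. C_y = -18  [DA ∥ CB ∩ AB ∥ DC]
   → C = (10, -18)

C = (10, -18)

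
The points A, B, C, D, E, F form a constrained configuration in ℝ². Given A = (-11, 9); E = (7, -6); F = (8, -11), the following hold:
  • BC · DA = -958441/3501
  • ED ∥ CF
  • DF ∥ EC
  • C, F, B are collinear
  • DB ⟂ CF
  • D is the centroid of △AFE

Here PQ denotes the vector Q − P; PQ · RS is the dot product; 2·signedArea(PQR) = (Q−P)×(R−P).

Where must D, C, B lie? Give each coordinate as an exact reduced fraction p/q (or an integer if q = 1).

B = (-694/1167, -6937/1167)
C = (41/3, -43/3)
D = (4/3, -8/3)

1. D_x = 4/3  [D is the centroid of △AFE]
2. D_y = -8/3  [D is the centroid of △AFE]
   → D = (4/3, -8/3)
3. C_x = 41/3  [ED ∥ CF ∩ DF ∥ EC]
4. C_y = -43/3  [ED ∥ CF ∩ DF ∥ EC]
   → C = (41/3, -43/3)
5. B_x = -694/1167  [C, F, B are collinear ∩ DB ⟂ CF]
6. B_y = -6937/1167  [C, F, B are collinear ∩ DB ⟂ CF]
   → B = (-694/1167, -6937/1167)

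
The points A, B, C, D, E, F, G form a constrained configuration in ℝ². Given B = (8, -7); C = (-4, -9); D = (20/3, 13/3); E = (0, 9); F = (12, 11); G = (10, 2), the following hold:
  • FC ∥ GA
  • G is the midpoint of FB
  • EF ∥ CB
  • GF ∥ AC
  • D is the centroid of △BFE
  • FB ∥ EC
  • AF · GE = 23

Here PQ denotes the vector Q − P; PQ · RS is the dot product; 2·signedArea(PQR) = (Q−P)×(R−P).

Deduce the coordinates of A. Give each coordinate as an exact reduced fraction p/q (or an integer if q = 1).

1. A_x = -6  [GF ∥ AC ∩ FC ∥ GA]
2. A_y = -18  [GF ∥ AC ∩ FC ∥ GA]
   → A = (-6, -18)

A = (-6, -18)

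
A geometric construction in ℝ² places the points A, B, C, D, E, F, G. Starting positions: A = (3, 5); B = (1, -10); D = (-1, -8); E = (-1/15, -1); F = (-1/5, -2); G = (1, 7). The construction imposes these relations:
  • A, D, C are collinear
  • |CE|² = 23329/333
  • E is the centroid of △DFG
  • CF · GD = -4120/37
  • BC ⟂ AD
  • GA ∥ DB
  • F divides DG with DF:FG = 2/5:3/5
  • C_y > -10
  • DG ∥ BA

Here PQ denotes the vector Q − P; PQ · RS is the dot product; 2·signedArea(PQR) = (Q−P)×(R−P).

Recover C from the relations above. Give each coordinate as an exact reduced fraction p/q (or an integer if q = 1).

C = (-257/185, -1714/185)

1. C_x = -257/185  [A, D, C are collinear ∩ BC ⟂ AD]
2. C_y = -1714/185  [A, D, C are collinear ∩ BC ⟂ AD]
   → C = (-257/185, -1714/185)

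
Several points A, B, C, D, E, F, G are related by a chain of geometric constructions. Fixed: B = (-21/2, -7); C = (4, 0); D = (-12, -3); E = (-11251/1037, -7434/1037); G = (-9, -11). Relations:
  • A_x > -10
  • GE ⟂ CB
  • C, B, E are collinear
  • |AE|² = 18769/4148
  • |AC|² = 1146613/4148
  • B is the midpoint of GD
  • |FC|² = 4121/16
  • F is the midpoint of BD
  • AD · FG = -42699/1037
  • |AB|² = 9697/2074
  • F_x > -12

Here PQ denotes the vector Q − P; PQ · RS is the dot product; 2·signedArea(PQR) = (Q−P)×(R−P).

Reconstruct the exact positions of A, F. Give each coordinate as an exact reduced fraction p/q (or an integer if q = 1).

A = (-10292/1037, -18841/2074)
F = (-45/4, -5)

1. F_x = -45/4  [F is the midpoint of BD]
2. F_y = -5  [F is the midpoint of BD]
   → F = (-45/4, -5)
3. A_x = -10292/1037  [line -9/4·x + 6·y + 33366/1037 = 0 ∩ |AE|² = 18769/4148]
4. A_y = -18841/2074  [line -9/4·x + 6·y + 33366/1037 = 0 ∩ |AE|² = 18769/4148]
   → A = (-10292/1037, -18841/2074)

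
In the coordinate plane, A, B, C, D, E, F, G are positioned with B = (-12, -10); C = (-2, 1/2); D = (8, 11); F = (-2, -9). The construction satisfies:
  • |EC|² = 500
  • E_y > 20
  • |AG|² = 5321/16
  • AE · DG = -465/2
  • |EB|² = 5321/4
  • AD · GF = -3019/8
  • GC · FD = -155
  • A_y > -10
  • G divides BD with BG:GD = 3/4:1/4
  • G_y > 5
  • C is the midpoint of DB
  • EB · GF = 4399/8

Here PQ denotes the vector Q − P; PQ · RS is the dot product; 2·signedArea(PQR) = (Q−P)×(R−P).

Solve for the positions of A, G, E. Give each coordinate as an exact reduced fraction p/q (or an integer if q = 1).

1. G_x = 3  [G divides BD with BG:GD = 3/4:1/4]
2. G_y = 23/4  [G divides BD with BG:GD = 3/4:1/4]
   → G = (3, 23/4)
3. A_x = -7  [line 5·x + 59/4·y + 1401/8 = 0 ∩ |AG|² = 5321/16]
4. A_y = -19/2  [line 5·x + 59/4·y + 1401/8 = 0 ∩ |AG|² = 5321/16]
   → A = (-7, -19/2)
5. E_x = 8  [EB · GF = 4399/8 ∩ AE · DG = -465/2]
6. E_y = 41/2  [EB · GF = 4399/8 ∩ AE · DG = -465/2]
   → E = (8, 41/2)

A = (-7, -19/2)
E = (8, 41/2)
G = (3, 23/4)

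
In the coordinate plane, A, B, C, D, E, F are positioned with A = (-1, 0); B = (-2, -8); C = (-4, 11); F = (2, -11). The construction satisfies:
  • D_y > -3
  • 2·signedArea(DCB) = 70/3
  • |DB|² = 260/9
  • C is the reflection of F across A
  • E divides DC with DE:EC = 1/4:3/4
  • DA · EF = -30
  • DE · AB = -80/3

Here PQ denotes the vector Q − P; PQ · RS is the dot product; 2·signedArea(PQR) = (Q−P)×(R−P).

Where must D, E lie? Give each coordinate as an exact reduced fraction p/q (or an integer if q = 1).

1. D_x = -4/3  [line 19·x + 2·y + 92/3 = 0 ∩ |DB|² = 260/9]
2. D_y = -8/3  [line 19·x + 2·y + 92/3 = 0 ∩ |DB|² = 260/9]
   → D = (-4/3, -8/3)
3. E_x = -2  [DE · AB = -80/3 ∩ E divides DC with DE:EC = 1/4:3/4]
4. E_y = 3/4  [DE · AB = -80/3 ∩ E divides DC with DE:EC = 1/4:3/4]
   → E = (-2, 3/4)

D = (-4/3, -8/3)
E = (-2, 3/4)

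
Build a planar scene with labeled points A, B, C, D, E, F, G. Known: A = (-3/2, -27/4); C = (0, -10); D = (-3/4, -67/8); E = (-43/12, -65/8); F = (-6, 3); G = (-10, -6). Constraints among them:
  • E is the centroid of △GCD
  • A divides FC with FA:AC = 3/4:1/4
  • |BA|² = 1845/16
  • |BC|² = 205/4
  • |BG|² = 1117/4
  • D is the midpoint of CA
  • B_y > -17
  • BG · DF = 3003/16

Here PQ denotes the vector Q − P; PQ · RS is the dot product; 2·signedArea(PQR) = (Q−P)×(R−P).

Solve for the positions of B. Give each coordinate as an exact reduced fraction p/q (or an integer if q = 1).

1. B_x = 3  [line 21/4·x + -91/8·y + -3255/16 = 0 ∩ |BC|² = 205/4]
2. B_y = -33/2  [line 21/4·x + -91/8·y + -3255/16 = 0 ∩ |BC|² = 205/4]
   → B = (3, -33/2)

B = (3, -33/2)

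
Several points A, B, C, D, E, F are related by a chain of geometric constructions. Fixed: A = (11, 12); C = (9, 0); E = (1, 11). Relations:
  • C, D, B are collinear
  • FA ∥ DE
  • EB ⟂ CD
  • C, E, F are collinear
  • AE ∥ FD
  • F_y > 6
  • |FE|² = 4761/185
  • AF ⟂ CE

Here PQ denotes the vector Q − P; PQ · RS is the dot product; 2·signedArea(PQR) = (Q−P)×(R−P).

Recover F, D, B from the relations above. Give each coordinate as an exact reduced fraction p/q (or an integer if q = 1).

1. F_x = 737/185  [C, E, F are collinear ∩ AF ⟂ CE]
2. F_y = 1276/185  [C, E, F are collinear ∩ AF ⟂ CE]
   → F = (737/185, 1276/185)
3. D_x = -1113/185  [FA ∥ DE ∩ AE ∥ FD]
4. D_y = 1091/185  [FA ∥ DE ∩ AE ∥ FD]
   → D = (-1113/185, 1091/185)
5. B_x = -80589/48149  [C, D, B are collinear ∩ EB ⟂ CD]
6. B_y = 201835/48149  [C, D, B are collinear ∩ EB ⟂ CD]
   → B = (-80589/48149, 201835/48149)

B = (-80589/48149, 201835/48149)
D = (-1113/185, 1091/185)
F = (737/185, 1276/185)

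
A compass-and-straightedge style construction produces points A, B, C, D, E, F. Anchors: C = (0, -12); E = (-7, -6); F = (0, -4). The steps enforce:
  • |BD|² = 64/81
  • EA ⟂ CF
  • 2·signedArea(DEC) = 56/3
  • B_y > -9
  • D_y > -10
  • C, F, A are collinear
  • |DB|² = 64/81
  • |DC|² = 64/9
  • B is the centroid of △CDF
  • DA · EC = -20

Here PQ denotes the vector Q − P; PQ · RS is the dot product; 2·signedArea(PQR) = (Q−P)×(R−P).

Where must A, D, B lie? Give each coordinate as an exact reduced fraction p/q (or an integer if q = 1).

1. A_x = 0  [C, F, A are collinear ∩ EA ⟂ CF]
2. A_y = -6  [C, F, A are collinear ∩ EA ⟂ CF]
   → A = (0, -6)
3. D_x = 0  [DA · EC = -20 ∩ 2·signedArea(DEC) = 56/3]
4. D_y = -28/3  [DA · EC = -20 ∩ 2·signedArea(DEC) = 56/3]
   → D = (0, -28/3)
5. B_x = 0  [B is the centroid of △CDF]
6. B_y = -76/9  [B is the centroid of △CDF]
   → B = (0, -76/9)

A = (0, -6)
B = (0, -76/9)
D = (0, -28/3)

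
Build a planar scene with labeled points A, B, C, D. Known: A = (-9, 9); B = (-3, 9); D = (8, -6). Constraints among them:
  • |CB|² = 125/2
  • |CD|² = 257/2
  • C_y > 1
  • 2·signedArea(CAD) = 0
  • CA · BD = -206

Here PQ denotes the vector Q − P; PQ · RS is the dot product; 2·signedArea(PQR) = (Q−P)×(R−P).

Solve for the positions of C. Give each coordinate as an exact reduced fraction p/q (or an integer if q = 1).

C = (-1/2, 3/2)

1. C_x = -1/2  [2·signedArea(CAD) = 0 ∩ CA · BD = -206]
2. C_y = 3/2  [2·signedArea(CAD) = 0 ∩ CA · BD = -206]
   → C = (-1/2, 3/2)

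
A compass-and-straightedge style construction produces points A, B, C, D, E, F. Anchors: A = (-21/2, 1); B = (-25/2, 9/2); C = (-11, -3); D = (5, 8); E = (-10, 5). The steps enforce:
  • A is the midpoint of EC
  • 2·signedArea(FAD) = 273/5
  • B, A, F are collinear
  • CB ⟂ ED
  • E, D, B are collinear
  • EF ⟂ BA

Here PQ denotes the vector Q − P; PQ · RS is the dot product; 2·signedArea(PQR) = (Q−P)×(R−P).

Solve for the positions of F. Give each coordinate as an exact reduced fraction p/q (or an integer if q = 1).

F = (-121/10, 19/5)

1. F_x = -121/10  [B, A, F are collinear ∩ EF ⟂ BA]
2. F_y = 19/5  [B, A, F are collinear ∩ EF ⟂ BA]
   → F = (-121/10, 19/5)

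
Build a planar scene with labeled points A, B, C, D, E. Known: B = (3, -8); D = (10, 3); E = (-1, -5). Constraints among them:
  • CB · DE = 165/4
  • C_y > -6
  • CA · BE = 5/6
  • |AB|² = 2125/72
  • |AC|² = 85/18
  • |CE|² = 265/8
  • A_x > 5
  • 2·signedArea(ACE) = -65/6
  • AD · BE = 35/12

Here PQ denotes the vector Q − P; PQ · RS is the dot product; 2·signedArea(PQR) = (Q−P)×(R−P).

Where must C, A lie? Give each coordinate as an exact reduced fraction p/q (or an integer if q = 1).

A = (71/12, -41/12)
C = (19/4, -21/4)

1. A_x = 71/12  [line 4·x + -3·y + -407/12 = 0 ∩ |AB|² = 2125/72]
2. A_y = -41/12  [line 4·x + -3·y + -407/12 = 0 ∩ |AB|² = 2125/72]
   → A = (71/12, -41/12)
3. C_x = 19/4  [CA · BE = 5/6 ∩ 2·signedArea(ACE) = -65/6]
4. C_y = -21/4  [CA · BE = 5/6 ∩ 2·signedArea(ACE) = -65/6]
   → C = (19/4, -21/4)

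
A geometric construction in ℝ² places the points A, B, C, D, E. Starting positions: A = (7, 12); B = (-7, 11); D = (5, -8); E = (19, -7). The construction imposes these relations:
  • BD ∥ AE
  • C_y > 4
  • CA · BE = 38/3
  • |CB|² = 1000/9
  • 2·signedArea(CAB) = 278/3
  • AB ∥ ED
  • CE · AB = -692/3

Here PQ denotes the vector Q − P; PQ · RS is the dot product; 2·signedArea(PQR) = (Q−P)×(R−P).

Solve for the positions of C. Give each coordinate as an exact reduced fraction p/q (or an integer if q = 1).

1. C_x = 5/3  [CE · AB = -692/3 ∩ 2·signedArea(CAB) = 278/3]
2. C_y = 5  [CE · AB = -692/3 ∩ 2·signedArea(CAB) = 278/3]
   → C = (5/3, 5)

C = (5/3, 5)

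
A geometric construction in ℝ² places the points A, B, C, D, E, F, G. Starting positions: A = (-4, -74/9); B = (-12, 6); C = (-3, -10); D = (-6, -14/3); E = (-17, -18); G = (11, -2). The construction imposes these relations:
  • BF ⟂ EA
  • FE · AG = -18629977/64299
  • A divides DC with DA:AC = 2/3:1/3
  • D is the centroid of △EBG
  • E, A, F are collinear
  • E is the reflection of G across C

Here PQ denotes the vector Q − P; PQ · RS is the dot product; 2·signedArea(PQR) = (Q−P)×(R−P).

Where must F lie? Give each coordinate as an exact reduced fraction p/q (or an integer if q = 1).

F = (-48812/21433, -148458/21433)

1. F_x = -48812/21433  [E, A, F are collinear ∩ BF ⟂ EA]
2. F_y = -148458/21433  [E, A, F are collinear ∩ BF ⟂ EA]
   → F = (-48812/21433, -148458/21433)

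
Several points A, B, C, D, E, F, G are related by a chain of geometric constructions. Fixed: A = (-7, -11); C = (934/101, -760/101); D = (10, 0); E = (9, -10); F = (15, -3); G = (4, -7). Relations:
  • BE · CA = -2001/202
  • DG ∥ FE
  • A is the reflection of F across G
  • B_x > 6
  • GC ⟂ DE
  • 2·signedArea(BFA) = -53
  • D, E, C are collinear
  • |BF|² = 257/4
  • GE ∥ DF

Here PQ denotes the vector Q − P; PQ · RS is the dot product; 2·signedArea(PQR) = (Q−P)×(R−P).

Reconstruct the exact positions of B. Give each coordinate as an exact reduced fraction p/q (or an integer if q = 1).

1. B_x = 7  [BE · CA = -2001/202 ∩ 2·signedArea(BFA) = -53]
2. B_y = -7/2  [BE · CA = -2001/202 ∩ 2·signedArea(BFA) = -53]
   → B = (7, -7/2)

B = (7, -7/2)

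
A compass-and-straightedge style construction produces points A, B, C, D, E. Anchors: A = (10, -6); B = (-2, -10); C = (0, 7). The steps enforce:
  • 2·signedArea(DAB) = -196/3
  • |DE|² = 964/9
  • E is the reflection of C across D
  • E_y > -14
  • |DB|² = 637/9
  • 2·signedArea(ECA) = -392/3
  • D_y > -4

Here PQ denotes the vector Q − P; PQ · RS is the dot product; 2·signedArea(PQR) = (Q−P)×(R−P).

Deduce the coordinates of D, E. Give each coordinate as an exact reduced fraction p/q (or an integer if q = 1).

1. D_x = 8/3  [line 4·x + -12·y + -140/3 = 0 ∩ |DB|² = 637/9]
2. D_y = -3  [line 4·x + -12·y + -140/3 = 0 ∩ |DB|² = 637/9]
   → D = (8/3, -3)
3. E_x = 16/3  [E is the reflection of C across D]
4. E_y = -13  [E is the reflection of C across D]
   → E = (16/3, -13)

D = (8/3, -3)
E = (16/3, -13)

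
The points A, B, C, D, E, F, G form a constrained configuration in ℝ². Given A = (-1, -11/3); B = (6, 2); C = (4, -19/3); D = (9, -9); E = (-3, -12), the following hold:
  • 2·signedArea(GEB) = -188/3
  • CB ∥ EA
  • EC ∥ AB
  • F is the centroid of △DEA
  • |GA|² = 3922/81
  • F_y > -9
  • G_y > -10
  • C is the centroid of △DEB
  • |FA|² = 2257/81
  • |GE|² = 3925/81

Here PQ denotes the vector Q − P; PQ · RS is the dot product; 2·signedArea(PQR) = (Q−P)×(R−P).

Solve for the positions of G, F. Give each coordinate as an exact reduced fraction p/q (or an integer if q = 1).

F = (5/3, -74/9)
G = (10/3, -82/9)

1. G_x = 10/3  [line -14·x + 9·y + 386/3 = 0 ∩ |GE|² = 3925/81]
2. G_y = -82/9  [line -14·x + 9·y + 386/3 = 0 ∩ |GE|² = 3925/81]
   → G = (10/3, -82/9)
3. F_x = 5/3  [F is the centroid of △DEA]
4. F_y = -74/9  [F is the centroid of △DEA]
   → F = (5/3, -74/9)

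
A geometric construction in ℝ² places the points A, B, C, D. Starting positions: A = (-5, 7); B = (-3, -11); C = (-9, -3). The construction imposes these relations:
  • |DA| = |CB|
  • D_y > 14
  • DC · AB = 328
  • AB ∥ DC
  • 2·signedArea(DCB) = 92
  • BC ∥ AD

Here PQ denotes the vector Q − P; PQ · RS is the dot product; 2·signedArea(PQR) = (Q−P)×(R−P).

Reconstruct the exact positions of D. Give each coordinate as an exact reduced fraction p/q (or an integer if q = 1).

D = (-11, 15)

1. D_x = -11  [AB ∥ DC ∩ BC ∥ AD]
2. D_y = 15  [AB ∥ DC ∩ BC ∥ AD]
   → D = (-11, 15)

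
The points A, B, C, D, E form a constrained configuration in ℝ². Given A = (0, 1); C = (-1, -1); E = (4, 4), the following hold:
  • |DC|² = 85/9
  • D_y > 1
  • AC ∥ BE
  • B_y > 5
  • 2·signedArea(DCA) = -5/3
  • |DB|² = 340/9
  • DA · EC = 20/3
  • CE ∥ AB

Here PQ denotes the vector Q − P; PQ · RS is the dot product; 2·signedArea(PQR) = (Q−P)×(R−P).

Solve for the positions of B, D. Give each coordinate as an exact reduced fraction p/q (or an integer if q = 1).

B = (5, 6)
D = (1, 4/3)

1. B_x = 5  [AC ∥ BE ∩ CE ∥ AB]
2. B_y = 6  [AC ∥ BE ∩ CE ∥ AB]
   → B = (5, 6)
3. D_x = 1  [2·signedArea(DCA) = -5/3 ∩ DA · EC = 20/3]
4. D_y = 4/3  [2·signedArea(DCA) = -5/3 ∩ DA · EC = 20/3]
   → D = (1, 4/3)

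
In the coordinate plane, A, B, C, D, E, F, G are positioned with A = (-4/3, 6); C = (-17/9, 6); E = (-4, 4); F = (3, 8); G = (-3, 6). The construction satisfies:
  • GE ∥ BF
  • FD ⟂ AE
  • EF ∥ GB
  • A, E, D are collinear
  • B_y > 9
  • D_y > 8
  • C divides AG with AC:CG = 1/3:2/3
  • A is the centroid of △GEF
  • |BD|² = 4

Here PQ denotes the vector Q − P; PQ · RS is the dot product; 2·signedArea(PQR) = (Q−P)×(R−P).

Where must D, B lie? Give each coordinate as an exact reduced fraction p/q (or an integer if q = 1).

1. D_x = 12/5  [A, E, D are collinear ∩ FD ⟂ AE]
2. D_y = 44/5  [A, E, D are collinear ∩ FD ⟂ AE]
   → D = (12/5, 44/5)
3. B_x = 4  [GE ∥ BF ∩ EF ∥ GB]
4. B_y = 10  [GE ∥ BF ∩ EF ∥ GB]
   → B = (4, 10)

B = (4, 10)
D = (12/5, 44/5)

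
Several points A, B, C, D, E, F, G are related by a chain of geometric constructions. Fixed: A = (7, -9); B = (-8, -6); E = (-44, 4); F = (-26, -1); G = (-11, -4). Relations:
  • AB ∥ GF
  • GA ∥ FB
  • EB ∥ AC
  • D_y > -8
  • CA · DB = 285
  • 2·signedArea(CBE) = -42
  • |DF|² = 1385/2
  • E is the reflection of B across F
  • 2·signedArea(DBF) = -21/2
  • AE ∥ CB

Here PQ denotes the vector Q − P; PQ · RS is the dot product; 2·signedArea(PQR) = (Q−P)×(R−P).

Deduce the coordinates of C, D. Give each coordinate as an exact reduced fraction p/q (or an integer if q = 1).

C = (43, -19)
D = (-1/2, -15/2)

1. C_x = 43  [AE ∥ CB ∩ EB ∥ AC]
2. C_y = -19  [AE ∥ CB ∩ EB ∥ AC]
   → C = (43, -19)
3. D_x = -1/2  [2·signedArea(DBF) = -21/2 ∩ CA · DB = 285]
4. D_y = -15/2  [2·signedArea(DBF) = -21/2 ∩ CA · DB = 285]
   → D = (-1/2, -15/2)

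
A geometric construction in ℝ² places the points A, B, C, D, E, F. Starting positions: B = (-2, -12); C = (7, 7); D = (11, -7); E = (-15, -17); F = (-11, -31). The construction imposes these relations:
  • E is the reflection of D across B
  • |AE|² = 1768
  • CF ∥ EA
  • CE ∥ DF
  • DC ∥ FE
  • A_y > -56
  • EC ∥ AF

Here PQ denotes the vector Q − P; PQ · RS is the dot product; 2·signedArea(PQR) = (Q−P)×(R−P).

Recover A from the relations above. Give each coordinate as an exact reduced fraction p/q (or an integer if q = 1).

A = (-33, -55)

1. A_x = -33  [EC ∥ AF ∩ CF ∥ EA]
2. A_y = -55  [EC ∥ AF ∩ CF ∥ EA]
   → A = (-33, -55)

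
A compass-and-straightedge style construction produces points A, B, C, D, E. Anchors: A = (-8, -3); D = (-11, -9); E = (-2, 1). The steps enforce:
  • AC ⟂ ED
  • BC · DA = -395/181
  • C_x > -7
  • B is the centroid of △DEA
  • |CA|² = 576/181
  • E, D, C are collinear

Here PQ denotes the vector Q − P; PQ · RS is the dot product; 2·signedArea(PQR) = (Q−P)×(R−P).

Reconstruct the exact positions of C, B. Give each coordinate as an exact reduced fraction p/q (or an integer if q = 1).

B = (-7, -11/3)
C = (-1208/181, -759/181)

1. C_x = -1208/181  [E, D, C are collinear ∩ AC ⟂ ED]
2. C_y = -759/181  [E, D, C are collinear ∩ AC ⟂ ED]
   → C = (-1208/181, -759/181)
3. B_x = -7  [B is the centroid of △DEA]
4. B_y = -11/3  [B is the centroid of △DEA]
   → B = (-7, -11/3)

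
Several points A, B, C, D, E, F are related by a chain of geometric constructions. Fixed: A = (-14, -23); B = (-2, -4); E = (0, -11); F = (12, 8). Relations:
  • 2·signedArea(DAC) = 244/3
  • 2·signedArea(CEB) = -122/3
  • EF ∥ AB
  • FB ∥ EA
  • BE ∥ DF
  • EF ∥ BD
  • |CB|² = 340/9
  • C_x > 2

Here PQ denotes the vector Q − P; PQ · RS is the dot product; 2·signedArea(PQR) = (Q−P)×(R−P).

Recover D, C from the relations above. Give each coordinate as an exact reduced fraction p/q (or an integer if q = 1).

C = (8/3, 0)
D = (10, 15)

1. D_x = 10  [BE ∥ DF ∩ EF ∥ BD]
2. D_y = 15  [BE ∥ DF ∩ EF ∥ BD]
   → D = (10, 15)
3. C_x = 8/3  [2·signedArea(CEB) = -122/3 ∩ 2·signedArea(DAC) = 244/3]
4. C_y = 0  [2·signedArea(CEB) = -122/3 ∩ 2·signedArea(DAC) = 244/3]
   → C = (8/3, 0)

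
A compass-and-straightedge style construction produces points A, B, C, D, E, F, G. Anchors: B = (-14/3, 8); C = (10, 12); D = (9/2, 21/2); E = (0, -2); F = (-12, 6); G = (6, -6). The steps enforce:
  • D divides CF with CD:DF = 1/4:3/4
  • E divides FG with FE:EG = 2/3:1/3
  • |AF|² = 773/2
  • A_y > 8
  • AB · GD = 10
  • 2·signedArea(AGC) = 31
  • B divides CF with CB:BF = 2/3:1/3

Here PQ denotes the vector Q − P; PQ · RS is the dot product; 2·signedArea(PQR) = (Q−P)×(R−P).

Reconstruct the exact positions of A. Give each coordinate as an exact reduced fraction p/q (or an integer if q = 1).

A = (15/2, 17/2)

1. A_x = 15/2  [2·signedArea(AGC) = 31 ∩ AB · GD = 10]
2. A_y = 17/2  [2·signedArea(AGC) = 31 ∩ AB · GD = 10]
   → A = (15/2, 17/2)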